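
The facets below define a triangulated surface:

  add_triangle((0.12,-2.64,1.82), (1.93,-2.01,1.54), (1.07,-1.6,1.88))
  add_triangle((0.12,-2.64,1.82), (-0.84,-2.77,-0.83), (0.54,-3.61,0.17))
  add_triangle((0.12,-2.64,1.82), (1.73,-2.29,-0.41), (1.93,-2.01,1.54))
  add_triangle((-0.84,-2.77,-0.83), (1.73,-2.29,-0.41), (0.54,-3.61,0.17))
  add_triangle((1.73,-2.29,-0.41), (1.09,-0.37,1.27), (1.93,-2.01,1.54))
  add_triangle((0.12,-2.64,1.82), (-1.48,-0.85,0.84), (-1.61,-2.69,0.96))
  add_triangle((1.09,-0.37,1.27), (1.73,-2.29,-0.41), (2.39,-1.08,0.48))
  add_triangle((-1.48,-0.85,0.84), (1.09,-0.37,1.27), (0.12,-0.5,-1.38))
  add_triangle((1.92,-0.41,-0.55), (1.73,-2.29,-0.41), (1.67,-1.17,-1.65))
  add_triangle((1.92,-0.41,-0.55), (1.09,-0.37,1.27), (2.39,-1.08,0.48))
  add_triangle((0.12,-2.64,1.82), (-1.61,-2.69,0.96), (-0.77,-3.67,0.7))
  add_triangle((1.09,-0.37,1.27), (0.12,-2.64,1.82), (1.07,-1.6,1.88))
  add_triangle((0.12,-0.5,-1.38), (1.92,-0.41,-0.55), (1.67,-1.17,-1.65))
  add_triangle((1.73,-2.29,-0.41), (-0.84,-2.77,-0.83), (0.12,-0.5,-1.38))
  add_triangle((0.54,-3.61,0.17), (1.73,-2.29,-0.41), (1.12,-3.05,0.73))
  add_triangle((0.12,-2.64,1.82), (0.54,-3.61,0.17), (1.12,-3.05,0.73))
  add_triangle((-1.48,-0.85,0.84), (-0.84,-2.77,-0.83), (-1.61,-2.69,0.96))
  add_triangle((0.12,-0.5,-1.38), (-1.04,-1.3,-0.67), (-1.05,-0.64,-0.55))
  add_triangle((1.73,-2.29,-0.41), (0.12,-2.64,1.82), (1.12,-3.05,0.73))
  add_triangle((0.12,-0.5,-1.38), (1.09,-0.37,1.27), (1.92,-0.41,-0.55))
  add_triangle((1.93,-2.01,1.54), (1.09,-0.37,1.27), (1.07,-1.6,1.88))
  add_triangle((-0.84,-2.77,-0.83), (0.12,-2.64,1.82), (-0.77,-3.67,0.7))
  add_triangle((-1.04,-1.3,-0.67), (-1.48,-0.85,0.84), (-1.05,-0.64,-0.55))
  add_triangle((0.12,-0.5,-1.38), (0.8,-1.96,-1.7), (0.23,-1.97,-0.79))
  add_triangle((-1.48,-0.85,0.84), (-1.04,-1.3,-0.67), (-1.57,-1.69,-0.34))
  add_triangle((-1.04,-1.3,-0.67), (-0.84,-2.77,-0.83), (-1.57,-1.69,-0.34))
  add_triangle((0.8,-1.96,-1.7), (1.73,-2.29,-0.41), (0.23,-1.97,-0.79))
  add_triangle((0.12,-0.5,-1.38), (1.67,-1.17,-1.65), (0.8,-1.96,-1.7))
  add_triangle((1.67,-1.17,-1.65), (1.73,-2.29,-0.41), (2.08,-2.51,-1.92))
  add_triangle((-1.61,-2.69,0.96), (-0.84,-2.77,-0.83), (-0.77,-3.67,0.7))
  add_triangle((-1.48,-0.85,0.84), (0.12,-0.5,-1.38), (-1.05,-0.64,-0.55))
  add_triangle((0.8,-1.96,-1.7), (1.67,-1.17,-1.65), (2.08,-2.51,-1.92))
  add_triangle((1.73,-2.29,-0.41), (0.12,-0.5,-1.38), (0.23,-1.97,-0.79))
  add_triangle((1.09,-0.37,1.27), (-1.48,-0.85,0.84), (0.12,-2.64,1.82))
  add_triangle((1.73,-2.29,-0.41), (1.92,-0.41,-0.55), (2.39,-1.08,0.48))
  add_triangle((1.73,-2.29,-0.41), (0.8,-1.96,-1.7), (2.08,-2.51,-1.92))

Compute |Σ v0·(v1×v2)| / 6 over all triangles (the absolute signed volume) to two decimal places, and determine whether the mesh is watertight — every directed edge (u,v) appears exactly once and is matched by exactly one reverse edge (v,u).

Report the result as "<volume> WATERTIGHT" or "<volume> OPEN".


Per-triangle v0·(v1×v2)/6:
  t1: +0.5609
  t2: +1.4386
  t3: +1.7193
  t4: +1.1926
  t5: +0.3778
  t6: +0.7913
  t7: +0.5945
  t8: -0.5874
  t9: +0.7423
  t10: +0.2373
  t11: +1.0262
  t12: +0.0785
  t13: +0.1724
  t14: +1.4116
  t15: +0.6963
  t16: +0.7742
  t17: +0.5951
  t18: +0.1556
  t19: +0.1233
  t20: -0.2993
  t21: +0.3151
  t22: +0.3515
  t23: +0.1871
  t24: +0.2027
  t25: +0.0317
  t26: +0.1865
  t27: +0.5343
  t28: +0.3861
  t29: +0.3402
  t30: +0.9395
  t31: -0.1489
  t32: +0.3191
  t33: -0.5767
  t34: +0.7981
  t35: +0.7002
  t36: +0.4767
Σ = +16.8442 → |volume| = 16.84

Directed edges: 108 total; 6 unmatched, e.g. (-0.84,-2.77,-0.83)→(0.12,-0.5,-1.38) → open.

16.84 OPEN


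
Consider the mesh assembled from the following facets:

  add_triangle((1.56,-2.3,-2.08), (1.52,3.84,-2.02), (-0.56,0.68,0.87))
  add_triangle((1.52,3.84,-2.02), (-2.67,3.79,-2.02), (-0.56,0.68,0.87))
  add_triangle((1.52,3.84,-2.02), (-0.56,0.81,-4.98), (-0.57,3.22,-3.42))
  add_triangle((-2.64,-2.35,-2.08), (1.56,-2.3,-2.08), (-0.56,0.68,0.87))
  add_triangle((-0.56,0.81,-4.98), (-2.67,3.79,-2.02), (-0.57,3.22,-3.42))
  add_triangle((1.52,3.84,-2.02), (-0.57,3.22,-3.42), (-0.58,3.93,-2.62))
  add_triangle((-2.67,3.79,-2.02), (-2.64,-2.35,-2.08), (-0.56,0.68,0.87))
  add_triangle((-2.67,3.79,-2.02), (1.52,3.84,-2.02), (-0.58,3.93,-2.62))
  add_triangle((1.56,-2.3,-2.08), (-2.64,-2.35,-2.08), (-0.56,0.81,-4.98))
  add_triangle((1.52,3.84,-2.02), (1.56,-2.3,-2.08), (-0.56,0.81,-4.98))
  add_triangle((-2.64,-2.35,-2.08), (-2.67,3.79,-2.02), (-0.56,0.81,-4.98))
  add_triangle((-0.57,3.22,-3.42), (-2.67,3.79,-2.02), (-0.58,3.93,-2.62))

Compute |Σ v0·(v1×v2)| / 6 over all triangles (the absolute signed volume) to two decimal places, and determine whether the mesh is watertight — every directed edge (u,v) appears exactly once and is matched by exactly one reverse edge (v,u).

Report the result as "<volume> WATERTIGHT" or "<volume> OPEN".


52.31 WATERTIGHT

Per-triangle v0·(v1×v2)/6:
  t1: +0.1953
  t2: +3.2906
  t3: +4.4032
  t4: +0.4122
  t5: +4.8682
  t6: +1.7069
  t7: +3.5144
  t8: +1.4391
  t9: +9.2716
  t10: +9.0542
  t11: +12.3635
  t12: +1.7918
Σ = +52.3109 → |volume| = 52.31

Directed edges: 36 total, each appears once with its reverse present → watertight.


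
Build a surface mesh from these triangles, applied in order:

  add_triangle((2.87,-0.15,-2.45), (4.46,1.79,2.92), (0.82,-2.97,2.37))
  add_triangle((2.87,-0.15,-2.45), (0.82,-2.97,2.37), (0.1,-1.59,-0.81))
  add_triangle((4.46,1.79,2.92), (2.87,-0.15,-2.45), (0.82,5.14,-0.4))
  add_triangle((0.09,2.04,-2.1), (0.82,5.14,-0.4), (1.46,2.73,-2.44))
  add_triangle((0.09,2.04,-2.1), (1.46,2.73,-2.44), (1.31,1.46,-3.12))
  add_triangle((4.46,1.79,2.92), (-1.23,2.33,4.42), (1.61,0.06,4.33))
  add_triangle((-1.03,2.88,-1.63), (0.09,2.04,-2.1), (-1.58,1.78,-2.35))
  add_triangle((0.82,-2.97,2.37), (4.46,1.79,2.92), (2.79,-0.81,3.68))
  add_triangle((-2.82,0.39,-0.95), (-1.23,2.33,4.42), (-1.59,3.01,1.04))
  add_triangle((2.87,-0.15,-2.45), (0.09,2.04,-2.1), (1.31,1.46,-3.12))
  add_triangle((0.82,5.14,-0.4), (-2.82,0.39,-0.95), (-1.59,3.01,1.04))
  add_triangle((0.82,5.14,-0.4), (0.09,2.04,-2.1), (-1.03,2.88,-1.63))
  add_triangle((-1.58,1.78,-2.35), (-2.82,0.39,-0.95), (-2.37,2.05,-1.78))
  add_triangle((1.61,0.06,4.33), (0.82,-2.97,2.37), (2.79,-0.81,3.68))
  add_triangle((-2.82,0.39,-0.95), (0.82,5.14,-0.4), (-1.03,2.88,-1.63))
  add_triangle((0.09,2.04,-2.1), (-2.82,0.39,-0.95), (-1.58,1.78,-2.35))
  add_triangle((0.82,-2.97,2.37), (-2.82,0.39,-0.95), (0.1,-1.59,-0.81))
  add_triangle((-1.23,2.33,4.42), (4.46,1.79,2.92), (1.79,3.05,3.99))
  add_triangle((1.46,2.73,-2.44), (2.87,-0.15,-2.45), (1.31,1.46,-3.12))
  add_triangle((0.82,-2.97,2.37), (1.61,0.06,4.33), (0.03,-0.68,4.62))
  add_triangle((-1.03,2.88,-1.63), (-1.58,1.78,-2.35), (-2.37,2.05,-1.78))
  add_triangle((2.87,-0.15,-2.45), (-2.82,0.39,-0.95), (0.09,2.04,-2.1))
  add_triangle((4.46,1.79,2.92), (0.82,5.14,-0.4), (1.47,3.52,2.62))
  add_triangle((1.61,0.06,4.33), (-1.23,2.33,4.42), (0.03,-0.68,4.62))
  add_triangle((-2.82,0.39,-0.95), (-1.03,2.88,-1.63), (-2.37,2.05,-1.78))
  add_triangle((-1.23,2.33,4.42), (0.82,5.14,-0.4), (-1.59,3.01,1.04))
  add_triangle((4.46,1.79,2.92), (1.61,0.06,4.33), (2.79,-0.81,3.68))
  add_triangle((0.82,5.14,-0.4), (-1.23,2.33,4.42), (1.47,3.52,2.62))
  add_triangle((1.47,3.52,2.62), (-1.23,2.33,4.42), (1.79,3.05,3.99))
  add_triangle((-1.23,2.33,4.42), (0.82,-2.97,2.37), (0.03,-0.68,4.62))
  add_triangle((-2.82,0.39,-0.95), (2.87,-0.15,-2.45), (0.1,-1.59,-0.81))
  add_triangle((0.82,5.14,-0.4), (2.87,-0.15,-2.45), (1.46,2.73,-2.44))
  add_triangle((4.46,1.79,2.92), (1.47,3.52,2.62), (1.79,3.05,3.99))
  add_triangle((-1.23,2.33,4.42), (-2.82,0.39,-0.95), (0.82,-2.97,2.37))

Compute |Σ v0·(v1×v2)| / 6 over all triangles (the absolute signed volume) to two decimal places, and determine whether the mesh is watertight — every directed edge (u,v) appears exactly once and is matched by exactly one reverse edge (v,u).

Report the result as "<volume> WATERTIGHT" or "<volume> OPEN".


Per-triangle v0·(v1×v2)/6:
  t1: +12.3901
  t2: +3.3418
  t3: +16.3876
  t4: +2.1530
  t5: +0.8933
  t6: +9.1526
  t7: +0.9563
  t8: +1.9155
  t9: +4.7400
  t10: -0.4786
  t11: +4.7772
  t12: +2.1934
  t13: +0.7510
  t14: +3.1189
  t15: +2.2978
  t16: -0.1900
  t17: +2.6838
  t18: +3.1413
  t19: +1.8143
  t20: +3.6247
  t21: +0.7742
  t22: +3.0488
  t23: +7.9681
  t24: +4.3063
  t25: +0.2244
  t26: +6.4119
  t27: +3.8916
  t28: +7.5518
  t29: +3.0363
  t30: +0.6938
  t31: +2.6291
  t32: +3.3619
  t33: +3.2649
  t34: +8.6161
Σ = +131.4433 → |volume| = 131.44

Directed edges: 102 total, each appears once with its reverse present → watertight.

131.44 WATERTIGHT


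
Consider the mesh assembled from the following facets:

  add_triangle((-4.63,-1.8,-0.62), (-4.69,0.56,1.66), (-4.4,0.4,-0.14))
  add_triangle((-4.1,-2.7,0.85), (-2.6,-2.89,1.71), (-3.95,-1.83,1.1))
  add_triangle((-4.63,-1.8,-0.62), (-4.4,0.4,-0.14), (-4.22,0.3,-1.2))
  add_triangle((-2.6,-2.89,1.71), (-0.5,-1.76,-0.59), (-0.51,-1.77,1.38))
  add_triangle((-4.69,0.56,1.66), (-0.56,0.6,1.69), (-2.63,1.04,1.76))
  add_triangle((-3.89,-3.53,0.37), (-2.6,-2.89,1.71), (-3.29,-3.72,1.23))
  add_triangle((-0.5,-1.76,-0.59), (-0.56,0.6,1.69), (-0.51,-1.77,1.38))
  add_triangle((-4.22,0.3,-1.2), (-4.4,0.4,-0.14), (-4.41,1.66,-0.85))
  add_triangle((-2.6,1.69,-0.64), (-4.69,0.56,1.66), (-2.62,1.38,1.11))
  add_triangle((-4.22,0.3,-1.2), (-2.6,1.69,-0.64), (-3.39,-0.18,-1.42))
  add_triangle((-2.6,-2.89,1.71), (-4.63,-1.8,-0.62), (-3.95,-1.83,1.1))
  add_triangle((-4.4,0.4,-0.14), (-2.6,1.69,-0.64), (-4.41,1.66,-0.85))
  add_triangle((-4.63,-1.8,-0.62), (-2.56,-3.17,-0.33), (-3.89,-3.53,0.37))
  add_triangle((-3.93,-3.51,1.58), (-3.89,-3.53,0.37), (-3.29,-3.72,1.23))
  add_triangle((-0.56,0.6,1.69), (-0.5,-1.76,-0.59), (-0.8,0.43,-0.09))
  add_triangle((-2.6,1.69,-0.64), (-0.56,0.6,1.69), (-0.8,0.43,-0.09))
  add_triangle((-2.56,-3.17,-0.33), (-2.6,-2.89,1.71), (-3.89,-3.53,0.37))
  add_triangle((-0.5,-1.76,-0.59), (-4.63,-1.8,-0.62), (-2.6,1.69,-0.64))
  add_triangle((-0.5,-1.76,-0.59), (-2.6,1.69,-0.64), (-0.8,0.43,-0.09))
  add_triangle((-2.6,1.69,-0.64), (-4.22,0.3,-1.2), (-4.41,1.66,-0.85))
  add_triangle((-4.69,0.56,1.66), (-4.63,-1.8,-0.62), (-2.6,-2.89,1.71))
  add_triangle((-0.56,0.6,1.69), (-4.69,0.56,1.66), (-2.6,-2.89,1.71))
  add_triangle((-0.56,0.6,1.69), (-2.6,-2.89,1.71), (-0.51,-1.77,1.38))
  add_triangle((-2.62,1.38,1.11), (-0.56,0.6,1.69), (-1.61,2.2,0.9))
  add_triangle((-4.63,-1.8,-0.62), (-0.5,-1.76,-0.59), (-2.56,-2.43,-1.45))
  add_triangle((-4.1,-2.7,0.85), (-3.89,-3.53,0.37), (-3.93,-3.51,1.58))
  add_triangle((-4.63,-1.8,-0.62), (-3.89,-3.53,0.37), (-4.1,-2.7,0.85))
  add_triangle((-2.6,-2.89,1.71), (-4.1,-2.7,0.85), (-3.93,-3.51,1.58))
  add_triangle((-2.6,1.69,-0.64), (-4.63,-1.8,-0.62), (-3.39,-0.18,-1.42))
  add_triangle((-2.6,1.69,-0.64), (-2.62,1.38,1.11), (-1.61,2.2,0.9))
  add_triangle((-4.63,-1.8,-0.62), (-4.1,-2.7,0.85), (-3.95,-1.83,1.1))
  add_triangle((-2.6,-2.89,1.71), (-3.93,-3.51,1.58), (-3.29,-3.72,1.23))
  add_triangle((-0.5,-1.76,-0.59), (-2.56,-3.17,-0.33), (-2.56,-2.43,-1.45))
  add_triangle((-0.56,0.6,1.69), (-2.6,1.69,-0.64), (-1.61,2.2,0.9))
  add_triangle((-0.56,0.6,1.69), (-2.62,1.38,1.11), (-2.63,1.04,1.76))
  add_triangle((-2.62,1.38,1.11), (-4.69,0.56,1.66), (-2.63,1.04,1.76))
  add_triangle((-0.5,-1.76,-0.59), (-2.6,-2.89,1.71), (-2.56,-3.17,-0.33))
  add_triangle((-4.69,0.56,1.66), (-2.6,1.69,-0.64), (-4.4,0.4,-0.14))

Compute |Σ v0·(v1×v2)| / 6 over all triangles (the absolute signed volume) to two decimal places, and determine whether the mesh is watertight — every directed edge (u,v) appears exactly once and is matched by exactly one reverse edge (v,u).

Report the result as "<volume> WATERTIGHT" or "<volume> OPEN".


Per-triangle v0·(v1×v2)/6:
  t1: +2.9003
  t2: +0.8433
  t3: +1.7067
  t4: +1.0241
  t5: +0.5010
  t6: -0.3810
  t7: -0.4197
  t8: +1.0275
  t9: +1.4985
  t10: +0.4533
  t11: -1.8946
  t12: +0.2420
  t13: +1.4752
  t14: +0.6078
  t15: -0.4529
  t16: -0.0822
  t17: +1.0004
  t18: +1.4427
  t19: -0.1148
  t20: +0.3336
  t21: +7.1032
  t22: +4.0611
  t23: +1.2424
  t24: +0.8286
  t25: -0.7585
  t26: +0.7813
  t27: +1.4179
  t28: +0.1218
  t29: -1.7571
  t30: +1.0586
  t31: +1.0725
  t32: +0.3748
  t33: +0.7111
  t34: -0.7811
  t35: +0.3050
  t36: +0.5880
  t37: +0.9216
  t38: +1.9832
Σ = +30.9858 → |volume| = 30.99

Directed edges: 114 total; 6 unmatched, e.g. (-4.22,0.3,-1.2)→(-4.63,-1.8,-0.62) → open.

30.99 OPEN


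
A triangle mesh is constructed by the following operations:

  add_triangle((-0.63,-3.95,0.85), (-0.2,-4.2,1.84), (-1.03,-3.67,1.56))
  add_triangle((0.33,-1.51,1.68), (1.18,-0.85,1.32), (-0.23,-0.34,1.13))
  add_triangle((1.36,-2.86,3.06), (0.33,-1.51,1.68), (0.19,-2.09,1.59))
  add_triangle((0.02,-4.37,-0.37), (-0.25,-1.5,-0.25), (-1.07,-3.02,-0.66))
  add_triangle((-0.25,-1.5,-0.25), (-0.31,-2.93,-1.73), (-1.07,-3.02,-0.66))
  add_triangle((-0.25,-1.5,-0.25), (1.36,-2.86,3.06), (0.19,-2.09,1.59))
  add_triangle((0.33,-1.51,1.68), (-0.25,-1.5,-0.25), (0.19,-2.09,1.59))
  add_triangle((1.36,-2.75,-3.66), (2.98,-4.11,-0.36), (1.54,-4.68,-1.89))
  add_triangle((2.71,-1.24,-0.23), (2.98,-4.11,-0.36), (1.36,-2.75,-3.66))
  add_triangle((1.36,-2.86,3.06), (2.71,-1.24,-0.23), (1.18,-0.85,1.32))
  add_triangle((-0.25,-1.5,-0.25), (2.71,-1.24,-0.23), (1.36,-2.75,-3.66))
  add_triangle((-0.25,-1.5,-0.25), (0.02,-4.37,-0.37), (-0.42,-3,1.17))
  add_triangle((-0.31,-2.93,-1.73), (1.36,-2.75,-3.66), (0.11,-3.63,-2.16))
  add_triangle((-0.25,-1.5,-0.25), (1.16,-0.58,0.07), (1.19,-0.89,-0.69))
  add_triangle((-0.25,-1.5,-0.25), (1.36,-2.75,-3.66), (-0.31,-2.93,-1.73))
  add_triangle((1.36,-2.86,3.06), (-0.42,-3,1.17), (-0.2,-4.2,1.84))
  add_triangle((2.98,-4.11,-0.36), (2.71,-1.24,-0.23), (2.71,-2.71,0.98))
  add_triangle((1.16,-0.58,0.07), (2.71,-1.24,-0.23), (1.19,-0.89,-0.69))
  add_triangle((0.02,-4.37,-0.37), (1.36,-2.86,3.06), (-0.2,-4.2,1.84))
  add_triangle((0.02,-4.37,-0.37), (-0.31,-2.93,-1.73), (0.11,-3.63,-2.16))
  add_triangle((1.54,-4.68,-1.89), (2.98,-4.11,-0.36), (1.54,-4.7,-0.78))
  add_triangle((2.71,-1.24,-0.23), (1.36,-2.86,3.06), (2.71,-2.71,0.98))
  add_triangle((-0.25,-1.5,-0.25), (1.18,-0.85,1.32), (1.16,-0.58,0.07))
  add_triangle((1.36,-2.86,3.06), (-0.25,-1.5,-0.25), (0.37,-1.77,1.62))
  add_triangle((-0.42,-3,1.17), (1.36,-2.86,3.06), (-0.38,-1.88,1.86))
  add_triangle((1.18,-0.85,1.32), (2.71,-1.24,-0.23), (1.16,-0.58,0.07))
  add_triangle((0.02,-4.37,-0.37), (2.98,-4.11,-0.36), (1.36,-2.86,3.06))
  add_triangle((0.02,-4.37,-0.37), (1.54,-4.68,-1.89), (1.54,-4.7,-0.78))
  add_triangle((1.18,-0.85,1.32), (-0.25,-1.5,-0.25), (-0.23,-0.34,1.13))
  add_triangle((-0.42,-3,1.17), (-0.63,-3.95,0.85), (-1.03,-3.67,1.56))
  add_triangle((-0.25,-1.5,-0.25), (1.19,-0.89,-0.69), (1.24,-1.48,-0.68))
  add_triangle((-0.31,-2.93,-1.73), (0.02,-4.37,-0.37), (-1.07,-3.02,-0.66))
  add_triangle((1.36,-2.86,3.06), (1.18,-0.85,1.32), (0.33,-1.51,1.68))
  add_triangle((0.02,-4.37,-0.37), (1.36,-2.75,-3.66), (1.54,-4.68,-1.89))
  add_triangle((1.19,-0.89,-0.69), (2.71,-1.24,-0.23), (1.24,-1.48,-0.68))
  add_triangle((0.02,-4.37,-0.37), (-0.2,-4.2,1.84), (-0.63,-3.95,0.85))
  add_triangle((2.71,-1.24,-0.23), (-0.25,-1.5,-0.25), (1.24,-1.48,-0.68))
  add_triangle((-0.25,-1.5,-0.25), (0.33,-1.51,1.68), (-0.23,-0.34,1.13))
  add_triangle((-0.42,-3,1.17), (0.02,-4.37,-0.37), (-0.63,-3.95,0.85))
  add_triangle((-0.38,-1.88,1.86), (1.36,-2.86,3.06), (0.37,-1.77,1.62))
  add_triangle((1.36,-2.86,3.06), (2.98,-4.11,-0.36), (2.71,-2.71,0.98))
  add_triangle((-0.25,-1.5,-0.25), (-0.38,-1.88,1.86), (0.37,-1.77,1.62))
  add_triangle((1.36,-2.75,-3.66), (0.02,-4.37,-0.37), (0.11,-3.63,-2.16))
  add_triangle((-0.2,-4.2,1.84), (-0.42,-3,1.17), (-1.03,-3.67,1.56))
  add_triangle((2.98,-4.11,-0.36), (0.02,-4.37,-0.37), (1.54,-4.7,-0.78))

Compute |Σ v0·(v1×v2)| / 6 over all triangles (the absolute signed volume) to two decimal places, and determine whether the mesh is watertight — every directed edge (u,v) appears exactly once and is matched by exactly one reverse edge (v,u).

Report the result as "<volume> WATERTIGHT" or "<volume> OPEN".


32.14 OPEN

Per-triangle v0·(v1×v2)/6:
  t1: +0.5123
  t2: +0.2168
  t3: +0.1442
  t4: -0.0215
  t5: -0.1829
  t6: +0.4140
  t7: -0.0219
  t8: +3.6979
  t9: +4.2941
  t10: +0.9906
  t11: -2.3239
  t12: +0.3053
  t13: +0.4778
  t14: -0.2259
  t15: -0.4217
  t16: +0.1995
  t17: +1.5721
  t18: -0.0394
  t19: +2.6811
  t20: +0.5372
  t21: +1.4261
  t22: +0.8854
  t23: -0.4041
  t24: -0.2913
  t25: +1.1054
  t26: -0.0080
  t27: +7.1336
  t28: +1.2295
  t29: -0.4554
  t30: -0.1832
  t31: +0.0563
  t32: +1.0746
  t33: +0.0998
  t34: +2.3246
  t35: +0.1531
  t36: +0.8472
  t37: +0.3073
  t38: +0.2563
  t39: -0.2980
  t40: -0.1322
  t41: +2.2848
  t42: -0.3932
  t43: +1.5850
  t44: -0.0771
  t45: +0.8107
Σ = +32.1427 → |volume| = 32.14

Directed edges: 135 total; 3 unmatched, e.g. (-0.42,-3,1.17)→(-0.25,-1.5,-0.25) → open.


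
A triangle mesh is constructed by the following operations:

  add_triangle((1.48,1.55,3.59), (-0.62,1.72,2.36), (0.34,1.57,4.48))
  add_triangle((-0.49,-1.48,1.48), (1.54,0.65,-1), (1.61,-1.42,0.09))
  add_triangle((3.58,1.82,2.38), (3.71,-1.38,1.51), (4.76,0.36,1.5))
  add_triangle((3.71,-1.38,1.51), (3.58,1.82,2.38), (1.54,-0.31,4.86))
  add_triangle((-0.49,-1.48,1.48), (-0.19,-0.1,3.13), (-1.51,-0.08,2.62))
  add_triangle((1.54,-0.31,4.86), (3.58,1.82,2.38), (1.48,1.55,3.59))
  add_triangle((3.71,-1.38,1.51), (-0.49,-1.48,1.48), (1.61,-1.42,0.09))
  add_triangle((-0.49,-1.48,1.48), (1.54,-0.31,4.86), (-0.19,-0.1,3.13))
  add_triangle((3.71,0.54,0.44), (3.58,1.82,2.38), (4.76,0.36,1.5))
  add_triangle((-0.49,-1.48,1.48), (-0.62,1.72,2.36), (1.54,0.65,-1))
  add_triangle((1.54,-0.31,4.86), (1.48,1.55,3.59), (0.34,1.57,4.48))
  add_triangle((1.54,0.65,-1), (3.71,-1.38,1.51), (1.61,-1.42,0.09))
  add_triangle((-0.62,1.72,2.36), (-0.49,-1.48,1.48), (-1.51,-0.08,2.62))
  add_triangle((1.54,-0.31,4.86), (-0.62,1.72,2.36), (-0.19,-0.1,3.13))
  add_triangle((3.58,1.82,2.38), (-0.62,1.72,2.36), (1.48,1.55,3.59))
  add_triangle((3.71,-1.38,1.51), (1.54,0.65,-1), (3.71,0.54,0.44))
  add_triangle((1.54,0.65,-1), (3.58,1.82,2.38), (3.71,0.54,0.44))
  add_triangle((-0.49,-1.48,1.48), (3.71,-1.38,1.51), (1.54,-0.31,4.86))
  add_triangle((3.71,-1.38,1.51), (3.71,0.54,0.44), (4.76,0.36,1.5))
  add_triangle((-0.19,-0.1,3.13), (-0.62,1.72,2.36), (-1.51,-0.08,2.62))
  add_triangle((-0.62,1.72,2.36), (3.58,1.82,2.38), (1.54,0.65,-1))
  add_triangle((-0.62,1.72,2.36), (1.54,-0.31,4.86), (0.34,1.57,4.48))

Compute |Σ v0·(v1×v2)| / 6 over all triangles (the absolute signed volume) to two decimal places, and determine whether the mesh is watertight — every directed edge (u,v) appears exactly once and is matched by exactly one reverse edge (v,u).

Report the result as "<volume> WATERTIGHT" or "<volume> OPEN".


Per-triangle v0·(v1×v2)/6:
  t1: +0.9793
  t2: -0.2550
  t3: +2.0682
  t4: +8.0995
  t5: +1.0105
  t6: +3.5251
  t7: +1.4337
  t8: +1.4038
  t9: +1.1538
  t10: -1.2306
  t11: +2.0704
  t12: +1.2534
  t13: -0.7478
  t14: +1.6802
  t15: +1.8454
  t16: +1.1223
  t17: +1.4648
  t18: +4.6240
  t19: +0.8904
  t20: +1.2644
  t21: +2.2377
  t22: +0.4203
Σ = +36.3136 → |volume| = 36.31

Directed edges: 66 total, each appears once with its reverse present → watertight.

36.31 WATERTIGHT


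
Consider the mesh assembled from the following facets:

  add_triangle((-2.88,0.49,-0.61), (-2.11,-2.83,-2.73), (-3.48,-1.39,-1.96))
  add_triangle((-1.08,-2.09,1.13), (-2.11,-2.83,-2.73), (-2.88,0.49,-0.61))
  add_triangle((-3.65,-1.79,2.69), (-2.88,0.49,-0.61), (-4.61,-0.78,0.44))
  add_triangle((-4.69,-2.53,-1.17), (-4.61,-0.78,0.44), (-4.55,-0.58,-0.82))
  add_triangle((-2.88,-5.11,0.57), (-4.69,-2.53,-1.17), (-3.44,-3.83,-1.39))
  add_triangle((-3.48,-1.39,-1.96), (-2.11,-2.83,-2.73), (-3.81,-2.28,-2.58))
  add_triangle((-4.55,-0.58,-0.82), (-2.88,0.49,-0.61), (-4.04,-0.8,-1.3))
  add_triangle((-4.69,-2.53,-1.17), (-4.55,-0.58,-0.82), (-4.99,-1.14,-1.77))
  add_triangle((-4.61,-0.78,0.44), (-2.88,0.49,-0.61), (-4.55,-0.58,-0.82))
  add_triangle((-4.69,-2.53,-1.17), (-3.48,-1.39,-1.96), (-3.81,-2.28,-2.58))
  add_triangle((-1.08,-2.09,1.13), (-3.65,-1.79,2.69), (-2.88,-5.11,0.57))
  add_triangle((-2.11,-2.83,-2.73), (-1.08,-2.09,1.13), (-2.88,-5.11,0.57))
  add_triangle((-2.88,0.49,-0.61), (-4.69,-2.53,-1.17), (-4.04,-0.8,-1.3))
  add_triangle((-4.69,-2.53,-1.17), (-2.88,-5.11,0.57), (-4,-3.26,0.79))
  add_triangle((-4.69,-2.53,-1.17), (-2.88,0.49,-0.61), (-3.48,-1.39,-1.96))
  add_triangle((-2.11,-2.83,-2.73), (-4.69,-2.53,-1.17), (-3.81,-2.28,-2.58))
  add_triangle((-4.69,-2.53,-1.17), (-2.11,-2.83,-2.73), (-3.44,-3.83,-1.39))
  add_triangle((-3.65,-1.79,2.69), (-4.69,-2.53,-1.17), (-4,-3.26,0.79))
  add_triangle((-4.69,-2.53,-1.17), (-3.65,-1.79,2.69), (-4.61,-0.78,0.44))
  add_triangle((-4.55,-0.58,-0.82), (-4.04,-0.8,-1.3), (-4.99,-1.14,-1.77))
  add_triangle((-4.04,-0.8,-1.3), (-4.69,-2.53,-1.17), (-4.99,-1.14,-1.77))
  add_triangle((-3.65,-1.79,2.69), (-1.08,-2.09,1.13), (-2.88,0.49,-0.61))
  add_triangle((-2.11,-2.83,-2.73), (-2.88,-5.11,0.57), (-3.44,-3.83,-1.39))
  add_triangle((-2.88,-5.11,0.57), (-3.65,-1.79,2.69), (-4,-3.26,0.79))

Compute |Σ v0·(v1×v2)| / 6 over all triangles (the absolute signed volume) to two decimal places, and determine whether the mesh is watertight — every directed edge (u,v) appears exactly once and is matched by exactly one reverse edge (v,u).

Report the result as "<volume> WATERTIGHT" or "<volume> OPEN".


28.72 WATERTIGHT

Per-triangle v0·(v1×v2)/6:
  t1: +0.3002
  t2: -4.5716
  t3: +0.9612
  t4: +1.9094
  t5: +3.4669
  t6: +0.1775
  t7: +0.3914
  t8: +1.1517
  t9: +0.8127
  t10: +0.8124
  t11: +2.2251
  t12: -0.1394
  t13: -0.5836
  t14: +3.8600
  t15: +1.7855
  t16: +1.7678
  t17: +2.6974
  t18: +3.3522
  t19: +4.5814
  t20: +0.0304
  t21: -0.2118
  t22: -2.2072
  t23: +2.5268
  t24: +3.6278
Σ = +28.7242 → |volume| = 28.72

Directed edges: 72 total, each appears once with its reverse present → watertight.


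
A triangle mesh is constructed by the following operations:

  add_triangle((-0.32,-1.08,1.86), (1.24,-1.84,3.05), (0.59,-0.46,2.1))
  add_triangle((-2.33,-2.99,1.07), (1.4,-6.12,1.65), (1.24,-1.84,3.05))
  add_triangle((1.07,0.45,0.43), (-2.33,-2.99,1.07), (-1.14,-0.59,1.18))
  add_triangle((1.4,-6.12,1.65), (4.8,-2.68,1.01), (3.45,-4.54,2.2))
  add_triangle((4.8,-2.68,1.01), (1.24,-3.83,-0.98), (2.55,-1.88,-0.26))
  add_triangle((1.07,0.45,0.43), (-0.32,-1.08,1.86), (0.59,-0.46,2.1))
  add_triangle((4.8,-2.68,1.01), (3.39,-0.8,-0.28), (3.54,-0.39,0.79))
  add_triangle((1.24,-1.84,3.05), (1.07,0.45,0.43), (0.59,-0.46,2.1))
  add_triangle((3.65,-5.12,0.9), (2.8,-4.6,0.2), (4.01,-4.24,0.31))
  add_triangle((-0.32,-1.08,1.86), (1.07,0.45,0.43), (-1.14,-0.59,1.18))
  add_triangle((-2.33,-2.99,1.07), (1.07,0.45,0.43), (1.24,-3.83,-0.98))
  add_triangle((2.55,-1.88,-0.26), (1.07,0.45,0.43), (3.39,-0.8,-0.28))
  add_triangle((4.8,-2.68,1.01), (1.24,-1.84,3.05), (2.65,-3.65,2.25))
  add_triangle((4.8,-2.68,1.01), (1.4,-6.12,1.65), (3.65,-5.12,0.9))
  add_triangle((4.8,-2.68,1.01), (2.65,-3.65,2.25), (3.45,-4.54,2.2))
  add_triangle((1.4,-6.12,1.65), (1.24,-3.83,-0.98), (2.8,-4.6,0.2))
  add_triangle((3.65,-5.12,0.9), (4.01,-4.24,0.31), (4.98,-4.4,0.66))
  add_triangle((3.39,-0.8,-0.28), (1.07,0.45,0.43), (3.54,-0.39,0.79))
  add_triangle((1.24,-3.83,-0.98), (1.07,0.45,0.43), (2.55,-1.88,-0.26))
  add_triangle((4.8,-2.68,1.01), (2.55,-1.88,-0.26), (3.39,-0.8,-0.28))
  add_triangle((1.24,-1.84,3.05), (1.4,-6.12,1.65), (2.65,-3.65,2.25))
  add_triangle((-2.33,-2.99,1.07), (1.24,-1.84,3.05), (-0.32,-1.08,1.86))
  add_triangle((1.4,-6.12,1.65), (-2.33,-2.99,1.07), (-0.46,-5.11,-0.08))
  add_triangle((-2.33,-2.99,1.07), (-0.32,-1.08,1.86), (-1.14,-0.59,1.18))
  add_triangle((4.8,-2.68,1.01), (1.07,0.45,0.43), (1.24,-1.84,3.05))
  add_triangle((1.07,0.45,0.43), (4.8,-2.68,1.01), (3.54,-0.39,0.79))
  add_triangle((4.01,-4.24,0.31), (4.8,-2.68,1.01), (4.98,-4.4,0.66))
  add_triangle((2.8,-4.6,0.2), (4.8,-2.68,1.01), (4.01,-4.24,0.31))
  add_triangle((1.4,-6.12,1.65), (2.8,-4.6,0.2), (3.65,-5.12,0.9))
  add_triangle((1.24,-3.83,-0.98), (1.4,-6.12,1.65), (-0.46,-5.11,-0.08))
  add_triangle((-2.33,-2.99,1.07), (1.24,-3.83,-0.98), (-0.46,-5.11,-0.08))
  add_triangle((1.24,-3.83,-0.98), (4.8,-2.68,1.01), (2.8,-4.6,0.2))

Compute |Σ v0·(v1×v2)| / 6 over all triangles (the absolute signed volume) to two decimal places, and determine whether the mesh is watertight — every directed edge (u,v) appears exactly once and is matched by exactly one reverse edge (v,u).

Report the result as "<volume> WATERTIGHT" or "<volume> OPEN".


Per-triangle v0·(v1×v2)/6:
  t1: +0.4358
  t2: +8.0719
  t3: -0.5477
  t4: +3.4611
  t5: +1.5465
  t6: -0.0630
  t7: +1.3002
  t8: +0.4623
  t9: +0.6908
  t10: +0.2370
  t11: -2.0869
  t12: -0.3548
  t13: +3.2889
  t14: +2.7784
  t15: +0.9793
  t16: +3.2017
  t17: +0.5891
  t18: +0.2992
  t19: -0.2186
  t20: +1.0589
  t21: +3.6705
  t22: +1.3418
  t23: +4.9198
  t24: +0.7513
  t25: +2.5251
  t26: +0.2222
  t27: +0.0706
  t28: -0.6737
  t29: +1.7736
  t30: +3.8850
  t31: +0.1074
  t32: +2.0377
Σ = +45.7616 → |volume| = 45.76

Directed edges: 96 total; 6 unmatched, e.g. (3.45,-4.54,2.2)→(1.4,-6.12,1.65) → open.

45.76 OPEN


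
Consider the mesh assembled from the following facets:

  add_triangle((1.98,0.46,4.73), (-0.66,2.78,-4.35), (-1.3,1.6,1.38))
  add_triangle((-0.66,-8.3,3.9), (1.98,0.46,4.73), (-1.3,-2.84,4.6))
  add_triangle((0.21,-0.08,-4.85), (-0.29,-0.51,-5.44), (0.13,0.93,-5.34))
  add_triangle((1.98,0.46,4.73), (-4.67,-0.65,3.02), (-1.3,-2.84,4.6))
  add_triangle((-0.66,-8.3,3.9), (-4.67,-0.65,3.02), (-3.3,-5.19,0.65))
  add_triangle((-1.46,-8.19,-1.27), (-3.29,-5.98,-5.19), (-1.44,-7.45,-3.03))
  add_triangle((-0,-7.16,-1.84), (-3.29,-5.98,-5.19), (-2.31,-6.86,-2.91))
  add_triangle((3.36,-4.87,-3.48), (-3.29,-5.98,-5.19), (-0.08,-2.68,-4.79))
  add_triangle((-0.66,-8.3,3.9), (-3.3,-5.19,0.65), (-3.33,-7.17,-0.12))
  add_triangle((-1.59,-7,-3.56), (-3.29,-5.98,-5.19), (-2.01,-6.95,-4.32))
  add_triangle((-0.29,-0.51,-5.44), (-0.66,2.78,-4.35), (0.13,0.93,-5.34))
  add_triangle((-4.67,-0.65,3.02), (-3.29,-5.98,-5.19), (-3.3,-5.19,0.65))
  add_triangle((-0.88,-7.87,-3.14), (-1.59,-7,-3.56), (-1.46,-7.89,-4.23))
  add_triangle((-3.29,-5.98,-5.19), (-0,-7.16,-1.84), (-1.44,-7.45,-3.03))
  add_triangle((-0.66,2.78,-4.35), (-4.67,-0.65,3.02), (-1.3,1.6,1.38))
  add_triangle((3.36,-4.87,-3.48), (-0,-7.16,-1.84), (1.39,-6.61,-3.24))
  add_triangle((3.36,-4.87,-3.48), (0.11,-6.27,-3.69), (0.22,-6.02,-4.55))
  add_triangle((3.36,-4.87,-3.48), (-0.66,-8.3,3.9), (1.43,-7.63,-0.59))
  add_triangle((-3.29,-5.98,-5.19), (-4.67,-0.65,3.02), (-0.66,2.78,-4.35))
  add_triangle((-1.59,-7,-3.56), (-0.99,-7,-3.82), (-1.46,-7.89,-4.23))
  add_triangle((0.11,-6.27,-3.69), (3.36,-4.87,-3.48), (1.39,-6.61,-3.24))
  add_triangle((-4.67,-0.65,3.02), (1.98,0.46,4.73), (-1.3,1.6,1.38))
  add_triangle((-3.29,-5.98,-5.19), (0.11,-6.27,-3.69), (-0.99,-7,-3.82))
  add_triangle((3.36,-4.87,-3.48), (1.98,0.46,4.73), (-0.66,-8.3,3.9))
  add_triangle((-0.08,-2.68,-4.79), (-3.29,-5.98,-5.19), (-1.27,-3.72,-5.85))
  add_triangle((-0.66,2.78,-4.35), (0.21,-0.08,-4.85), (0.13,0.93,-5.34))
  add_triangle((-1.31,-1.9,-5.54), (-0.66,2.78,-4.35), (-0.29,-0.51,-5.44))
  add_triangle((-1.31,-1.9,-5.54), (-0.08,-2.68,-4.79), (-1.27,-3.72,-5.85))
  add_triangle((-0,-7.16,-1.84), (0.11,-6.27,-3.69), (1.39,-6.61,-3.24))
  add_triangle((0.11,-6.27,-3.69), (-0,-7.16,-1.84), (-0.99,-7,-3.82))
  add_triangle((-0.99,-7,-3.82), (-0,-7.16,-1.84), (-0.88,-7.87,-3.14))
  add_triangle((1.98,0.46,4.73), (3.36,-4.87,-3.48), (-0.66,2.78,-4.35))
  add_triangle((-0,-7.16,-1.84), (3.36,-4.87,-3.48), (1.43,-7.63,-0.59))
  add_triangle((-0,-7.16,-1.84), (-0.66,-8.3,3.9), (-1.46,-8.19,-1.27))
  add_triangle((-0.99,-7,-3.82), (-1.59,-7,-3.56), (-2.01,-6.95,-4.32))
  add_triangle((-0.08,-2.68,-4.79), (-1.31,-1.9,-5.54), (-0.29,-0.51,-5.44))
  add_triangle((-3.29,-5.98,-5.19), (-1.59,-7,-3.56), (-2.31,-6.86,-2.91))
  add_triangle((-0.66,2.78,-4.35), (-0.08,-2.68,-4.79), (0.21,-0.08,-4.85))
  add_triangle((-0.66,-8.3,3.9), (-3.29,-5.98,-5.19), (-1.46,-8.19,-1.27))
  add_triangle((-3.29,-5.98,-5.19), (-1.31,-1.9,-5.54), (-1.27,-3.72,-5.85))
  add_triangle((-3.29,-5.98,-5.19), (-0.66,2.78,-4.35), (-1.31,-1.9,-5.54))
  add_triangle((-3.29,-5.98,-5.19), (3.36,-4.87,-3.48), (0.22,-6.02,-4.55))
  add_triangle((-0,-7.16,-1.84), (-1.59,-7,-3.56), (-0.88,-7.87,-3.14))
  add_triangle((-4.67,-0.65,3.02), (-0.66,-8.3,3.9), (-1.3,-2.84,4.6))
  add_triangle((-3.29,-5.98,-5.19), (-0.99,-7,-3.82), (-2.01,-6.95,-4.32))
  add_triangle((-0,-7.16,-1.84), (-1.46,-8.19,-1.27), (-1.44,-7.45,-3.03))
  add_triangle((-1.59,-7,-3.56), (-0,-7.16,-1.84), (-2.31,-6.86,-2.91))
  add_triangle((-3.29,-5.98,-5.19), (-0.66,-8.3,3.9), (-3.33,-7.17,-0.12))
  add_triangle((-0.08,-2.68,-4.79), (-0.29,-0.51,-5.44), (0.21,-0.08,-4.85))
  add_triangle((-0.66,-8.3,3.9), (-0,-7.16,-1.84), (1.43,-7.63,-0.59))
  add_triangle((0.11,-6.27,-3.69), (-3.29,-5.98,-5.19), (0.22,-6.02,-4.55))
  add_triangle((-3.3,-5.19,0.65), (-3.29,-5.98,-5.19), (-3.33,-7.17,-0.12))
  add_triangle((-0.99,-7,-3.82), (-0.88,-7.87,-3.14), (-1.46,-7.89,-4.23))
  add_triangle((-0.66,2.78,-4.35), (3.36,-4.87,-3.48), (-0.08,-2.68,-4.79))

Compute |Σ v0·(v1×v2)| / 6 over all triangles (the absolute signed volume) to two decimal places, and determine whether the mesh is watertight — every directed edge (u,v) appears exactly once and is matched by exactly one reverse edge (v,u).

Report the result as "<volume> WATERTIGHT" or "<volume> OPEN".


368.53 WATERTIGHT

Per-triangle v0·(v1×v2)/6:
  t1: +6.0827
  t2: +16.1287
  t3: +0.4669
  t4: +12.9790
  t5: +22.2695
  t6: +5.0400
  t7: -5.5670
  t8: +15.8692
  t9: +7.1068
  t10: +0.6887
  t11: +1.7538
  t12: +20.5652
  t13: +0.5644
  t14: +1.8983
  t15: +7.8270
  t16: +2.4837
  t17: +3.3729
  t18: +5.3909
  t19: +36.8875
  t20: -0.0514
  t21: +3.0419
  t22: +8.2540
  t23: +3.0057
  t24: +41.1469
  t25: +1.7360
  t26: -0.4648
  t27: +3.4686
  t28: +1.5571
  t29: +3.2457
  t30: +2.7211
  t31: +0.8022
  t32: +16.3099
  t33: +9.2991
  t34: +9.8536
  t35: +0.6806
  t36: +2.2719
  t37: +3.1891
  t38: -2.4461
  t39: +10.9775
  t40: +3.7033
  t41: +6.7068
  t42: +1.4329
  t43: +0.2710
  t44: +16.8288
  t45: +0.8050
  t46: +3.3778
  t47: +2.6782
  t48: +16.9578
  t49: +1.0073
  t50: +11.3747
  t51: +3.7727
  t52: +5.8623
  t53: +0.4842
  t54: +12.8569
Σ = +368.5266 → |volume| = 368.53

Directed edges: 162 total, each appears once with its reverse present → watertight.


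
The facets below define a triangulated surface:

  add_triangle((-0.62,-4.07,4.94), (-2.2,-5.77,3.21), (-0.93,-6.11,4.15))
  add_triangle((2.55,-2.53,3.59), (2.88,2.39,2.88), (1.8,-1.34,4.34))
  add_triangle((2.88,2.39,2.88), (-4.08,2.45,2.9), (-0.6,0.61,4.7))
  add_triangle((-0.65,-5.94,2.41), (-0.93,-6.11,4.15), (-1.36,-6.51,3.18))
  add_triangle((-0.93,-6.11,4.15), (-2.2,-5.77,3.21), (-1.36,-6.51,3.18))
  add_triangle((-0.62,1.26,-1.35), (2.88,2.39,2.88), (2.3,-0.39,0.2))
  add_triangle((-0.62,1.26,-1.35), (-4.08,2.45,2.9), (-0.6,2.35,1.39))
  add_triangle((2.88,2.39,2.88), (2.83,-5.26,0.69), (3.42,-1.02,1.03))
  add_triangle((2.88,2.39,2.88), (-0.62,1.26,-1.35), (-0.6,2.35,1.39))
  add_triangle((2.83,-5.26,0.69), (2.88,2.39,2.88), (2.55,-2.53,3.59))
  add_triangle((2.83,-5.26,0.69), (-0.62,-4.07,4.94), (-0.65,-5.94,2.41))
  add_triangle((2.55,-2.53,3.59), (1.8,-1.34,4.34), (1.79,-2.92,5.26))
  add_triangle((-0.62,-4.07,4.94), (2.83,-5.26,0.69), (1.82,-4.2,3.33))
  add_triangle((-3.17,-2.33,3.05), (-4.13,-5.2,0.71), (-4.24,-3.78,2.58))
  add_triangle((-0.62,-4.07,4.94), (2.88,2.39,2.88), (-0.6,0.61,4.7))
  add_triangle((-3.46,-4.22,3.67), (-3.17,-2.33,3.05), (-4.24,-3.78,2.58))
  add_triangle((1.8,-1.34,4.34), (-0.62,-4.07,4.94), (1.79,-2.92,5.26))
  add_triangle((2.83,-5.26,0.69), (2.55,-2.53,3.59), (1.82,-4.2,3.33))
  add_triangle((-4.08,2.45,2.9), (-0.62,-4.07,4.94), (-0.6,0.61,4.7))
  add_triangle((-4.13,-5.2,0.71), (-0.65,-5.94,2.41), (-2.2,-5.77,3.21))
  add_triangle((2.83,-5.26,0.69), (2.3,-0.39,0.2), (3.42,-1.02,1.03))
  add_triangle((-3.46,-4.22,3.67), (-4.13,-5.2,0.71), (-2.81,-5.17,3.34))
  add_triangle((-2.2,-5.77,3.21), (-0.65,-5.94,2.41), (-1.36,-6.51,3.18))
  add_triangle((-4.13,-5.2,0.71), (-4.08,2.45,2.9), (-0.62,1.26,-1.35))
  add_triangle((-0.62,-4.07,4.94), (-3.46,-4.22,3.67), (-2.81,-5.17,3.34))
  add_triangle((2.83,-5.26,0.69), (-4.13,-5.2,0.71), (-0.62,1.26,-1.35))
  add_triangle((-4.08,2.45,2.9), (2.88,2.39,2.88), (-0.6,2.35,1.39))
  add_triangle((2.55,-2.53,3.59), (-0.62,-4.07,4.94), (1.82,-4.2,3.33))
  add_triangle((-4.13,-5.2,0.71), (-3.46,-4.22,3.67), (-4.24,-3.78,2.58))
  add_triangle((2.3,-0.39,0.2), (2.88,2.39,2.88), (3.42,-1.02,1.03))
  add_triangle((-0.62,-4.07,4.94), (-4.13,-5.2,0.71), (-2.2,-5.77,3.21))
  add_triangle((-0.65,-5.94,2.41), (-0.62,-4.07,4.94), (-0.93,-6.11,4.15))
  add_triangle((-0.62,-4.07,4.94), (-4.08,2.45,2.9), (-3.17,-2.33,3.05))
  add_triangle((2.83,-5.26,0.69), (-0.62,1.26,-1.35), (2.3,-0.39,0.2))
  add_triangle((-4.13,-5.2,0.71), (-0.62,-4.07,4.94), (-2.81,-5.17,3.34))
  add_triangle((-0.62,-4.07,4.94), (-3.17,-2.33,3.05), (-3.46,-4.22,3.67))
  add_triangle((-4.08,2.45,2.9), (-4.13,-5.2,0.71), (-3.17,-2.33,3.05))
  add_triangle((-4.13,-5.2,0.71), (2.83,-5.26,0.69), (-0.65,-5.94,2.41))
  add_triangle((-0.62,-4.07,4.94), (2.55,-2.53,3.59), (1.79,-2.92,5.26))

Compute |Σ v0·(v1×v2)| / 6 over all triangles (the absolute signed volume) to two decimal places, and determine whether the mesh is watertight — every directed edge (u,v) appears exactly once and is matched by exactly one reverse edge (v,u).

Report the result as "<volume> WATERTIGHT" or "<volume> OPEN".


180.99 OPEN

Per-triangle v0·(v1×v2)/6:
  t1: +2.9287
  t2: +4.2500
  t3: +11.1344
  t4: +0.9320
  t5: +1.4048
  t6: +2.5942
  t7: +3.0044
  t8: +4.7654
  t9: +2.6929
  t10: +8.5707
  t11: +10.8383
  t12: +1.3973
  t13: +5.1470
  t14: -0.5706
  t15: +12.0020
  t16: +1.4480
  t17: +1.7810
  t18: +4.1522
  t19: +13.6733
  t20: +5.2372
  t21: +1.2675
  t22: +3.7228
  t23: +0.2795
  t24: +10.6951
  t25: +3.6169
  t26: +7.1937
  t27: +3.9673
  t28: +4.3863
  t29: +3.1251
  t30: +1.2519
  t31: +3.5694
  t32: +0.5622
  t33: +10.5457
  t34: +2.1784
  t35: +1.0390
  t36: +3.1969
  t37: +10.5682
  t38: +9.8104
  t39: +2.6295
Σ = +180.9888 → |volume| = 180.99

Directed edges: 117 total; 3 unmatched, e.g. (2.88,2.39,2.88)→(1.8,-1.34,4.34) → open.


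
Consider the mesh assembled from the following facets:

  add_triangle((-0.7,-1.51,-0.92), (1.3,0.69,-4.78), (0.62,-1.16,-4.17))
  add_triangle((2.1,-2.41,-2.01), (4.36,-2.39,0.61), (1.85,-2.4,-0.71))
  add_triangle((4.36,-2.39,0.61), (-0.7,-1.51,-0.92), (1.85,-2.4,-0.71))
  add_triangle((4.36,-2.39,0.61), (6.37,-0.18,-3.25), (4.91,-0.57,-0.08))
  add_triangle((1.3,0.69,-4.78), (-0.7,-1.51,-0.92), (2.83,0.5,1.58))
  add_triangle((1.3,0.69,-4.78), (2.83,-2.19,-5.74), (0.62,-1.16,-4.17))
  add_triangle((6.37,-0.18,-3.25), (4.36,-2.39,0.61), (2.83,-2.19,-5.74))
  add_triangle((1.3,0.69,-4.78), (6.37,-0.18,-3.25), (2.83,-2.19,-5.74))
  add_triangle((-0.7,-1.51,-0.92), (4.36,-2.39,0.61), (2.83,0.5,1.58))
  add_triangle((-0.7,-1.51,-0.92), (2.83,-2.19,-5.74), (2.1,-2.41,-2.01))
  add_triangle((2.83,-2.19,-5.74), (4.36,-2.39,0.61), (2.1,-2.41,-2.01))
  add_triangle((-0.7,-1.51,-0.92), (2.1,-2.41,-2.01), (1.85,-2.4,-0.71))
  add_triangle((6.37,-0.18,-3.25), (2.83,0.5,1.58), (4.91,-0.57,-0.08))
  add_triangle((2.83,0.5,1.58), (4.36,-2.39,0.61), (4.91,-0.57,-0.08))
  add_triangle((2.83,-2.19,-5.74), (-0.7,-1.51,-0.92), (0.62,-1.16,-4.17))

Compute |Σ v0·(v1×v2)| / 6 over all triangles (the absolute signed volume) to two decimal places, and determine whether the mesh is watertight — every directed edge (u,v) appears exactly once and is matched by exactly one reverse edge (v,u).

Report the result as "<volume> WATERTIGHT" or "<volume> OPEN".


Per-triangle v0·(v1×v2)/6:
  t1: +0.6610
  t2: +1.4339
  t3: +0.5053
  t4: +4.5384
  t5: -3.7150
  t6: +3.0175
  t7: +16.6887
  t8: +12.5368
  t9: +0.4040
  t10: +3.0430
  t11: +4.5437
  t12: +1.0129
  t13: +2.8777
  t14: +2.9686
  t15: +2.0678
Σ = +52.5841 → |volume| = 52.58

Directed edges: 45 total; 3 unmatched, e.g. (2.83,0.5,1.58)→(1.3,0.69,-4.78) → open.

52.58 OPEN


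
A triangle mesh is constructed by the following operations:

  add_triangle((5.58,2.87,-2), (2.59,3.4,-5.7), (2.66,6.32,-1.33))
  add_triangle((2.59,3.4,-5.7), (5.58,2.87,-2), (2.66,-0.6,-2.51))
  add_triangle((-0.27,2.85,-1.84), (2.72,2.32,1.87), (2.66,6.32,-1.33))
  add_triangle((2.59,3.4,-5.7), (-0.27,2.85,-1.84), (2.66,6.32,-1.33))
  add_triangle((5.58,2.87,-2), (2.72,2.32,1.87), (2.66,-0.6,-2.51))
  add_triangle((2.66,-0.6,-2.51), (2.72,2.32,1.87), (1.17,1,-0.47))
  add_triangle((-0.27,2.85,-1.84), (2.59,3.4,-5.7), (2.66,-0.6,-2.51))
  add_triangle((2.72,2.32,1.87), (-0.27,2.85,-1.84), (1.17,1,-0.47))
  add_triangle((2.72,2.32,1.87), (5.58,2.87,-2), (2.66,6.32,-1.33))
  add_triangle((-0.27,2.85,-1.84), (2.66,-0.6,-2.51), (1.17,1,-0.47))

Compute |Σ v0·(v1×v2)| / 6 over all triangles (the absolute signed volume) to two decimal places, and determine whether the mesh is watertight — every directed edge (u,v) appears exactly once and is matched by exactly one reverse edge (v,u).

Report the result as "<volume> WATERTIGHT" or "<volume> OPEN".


55.15 WATERTIGHT

Per-triangle v0·(v1×v2)/6:
  t1: +21.2505
  t2: +11.7274
  t3: +1.3726
  t4: +9.2296
  t5: +3.8740
  t6: -1.6614
  t7: -0.3260
  t8: -1.7780
  t9: +13.4240
  t10: -1.9577
Σ = +55.1549 → |volume| = 55.15

Directed edges: 30 total, each appears once with its reverse present → watertight.


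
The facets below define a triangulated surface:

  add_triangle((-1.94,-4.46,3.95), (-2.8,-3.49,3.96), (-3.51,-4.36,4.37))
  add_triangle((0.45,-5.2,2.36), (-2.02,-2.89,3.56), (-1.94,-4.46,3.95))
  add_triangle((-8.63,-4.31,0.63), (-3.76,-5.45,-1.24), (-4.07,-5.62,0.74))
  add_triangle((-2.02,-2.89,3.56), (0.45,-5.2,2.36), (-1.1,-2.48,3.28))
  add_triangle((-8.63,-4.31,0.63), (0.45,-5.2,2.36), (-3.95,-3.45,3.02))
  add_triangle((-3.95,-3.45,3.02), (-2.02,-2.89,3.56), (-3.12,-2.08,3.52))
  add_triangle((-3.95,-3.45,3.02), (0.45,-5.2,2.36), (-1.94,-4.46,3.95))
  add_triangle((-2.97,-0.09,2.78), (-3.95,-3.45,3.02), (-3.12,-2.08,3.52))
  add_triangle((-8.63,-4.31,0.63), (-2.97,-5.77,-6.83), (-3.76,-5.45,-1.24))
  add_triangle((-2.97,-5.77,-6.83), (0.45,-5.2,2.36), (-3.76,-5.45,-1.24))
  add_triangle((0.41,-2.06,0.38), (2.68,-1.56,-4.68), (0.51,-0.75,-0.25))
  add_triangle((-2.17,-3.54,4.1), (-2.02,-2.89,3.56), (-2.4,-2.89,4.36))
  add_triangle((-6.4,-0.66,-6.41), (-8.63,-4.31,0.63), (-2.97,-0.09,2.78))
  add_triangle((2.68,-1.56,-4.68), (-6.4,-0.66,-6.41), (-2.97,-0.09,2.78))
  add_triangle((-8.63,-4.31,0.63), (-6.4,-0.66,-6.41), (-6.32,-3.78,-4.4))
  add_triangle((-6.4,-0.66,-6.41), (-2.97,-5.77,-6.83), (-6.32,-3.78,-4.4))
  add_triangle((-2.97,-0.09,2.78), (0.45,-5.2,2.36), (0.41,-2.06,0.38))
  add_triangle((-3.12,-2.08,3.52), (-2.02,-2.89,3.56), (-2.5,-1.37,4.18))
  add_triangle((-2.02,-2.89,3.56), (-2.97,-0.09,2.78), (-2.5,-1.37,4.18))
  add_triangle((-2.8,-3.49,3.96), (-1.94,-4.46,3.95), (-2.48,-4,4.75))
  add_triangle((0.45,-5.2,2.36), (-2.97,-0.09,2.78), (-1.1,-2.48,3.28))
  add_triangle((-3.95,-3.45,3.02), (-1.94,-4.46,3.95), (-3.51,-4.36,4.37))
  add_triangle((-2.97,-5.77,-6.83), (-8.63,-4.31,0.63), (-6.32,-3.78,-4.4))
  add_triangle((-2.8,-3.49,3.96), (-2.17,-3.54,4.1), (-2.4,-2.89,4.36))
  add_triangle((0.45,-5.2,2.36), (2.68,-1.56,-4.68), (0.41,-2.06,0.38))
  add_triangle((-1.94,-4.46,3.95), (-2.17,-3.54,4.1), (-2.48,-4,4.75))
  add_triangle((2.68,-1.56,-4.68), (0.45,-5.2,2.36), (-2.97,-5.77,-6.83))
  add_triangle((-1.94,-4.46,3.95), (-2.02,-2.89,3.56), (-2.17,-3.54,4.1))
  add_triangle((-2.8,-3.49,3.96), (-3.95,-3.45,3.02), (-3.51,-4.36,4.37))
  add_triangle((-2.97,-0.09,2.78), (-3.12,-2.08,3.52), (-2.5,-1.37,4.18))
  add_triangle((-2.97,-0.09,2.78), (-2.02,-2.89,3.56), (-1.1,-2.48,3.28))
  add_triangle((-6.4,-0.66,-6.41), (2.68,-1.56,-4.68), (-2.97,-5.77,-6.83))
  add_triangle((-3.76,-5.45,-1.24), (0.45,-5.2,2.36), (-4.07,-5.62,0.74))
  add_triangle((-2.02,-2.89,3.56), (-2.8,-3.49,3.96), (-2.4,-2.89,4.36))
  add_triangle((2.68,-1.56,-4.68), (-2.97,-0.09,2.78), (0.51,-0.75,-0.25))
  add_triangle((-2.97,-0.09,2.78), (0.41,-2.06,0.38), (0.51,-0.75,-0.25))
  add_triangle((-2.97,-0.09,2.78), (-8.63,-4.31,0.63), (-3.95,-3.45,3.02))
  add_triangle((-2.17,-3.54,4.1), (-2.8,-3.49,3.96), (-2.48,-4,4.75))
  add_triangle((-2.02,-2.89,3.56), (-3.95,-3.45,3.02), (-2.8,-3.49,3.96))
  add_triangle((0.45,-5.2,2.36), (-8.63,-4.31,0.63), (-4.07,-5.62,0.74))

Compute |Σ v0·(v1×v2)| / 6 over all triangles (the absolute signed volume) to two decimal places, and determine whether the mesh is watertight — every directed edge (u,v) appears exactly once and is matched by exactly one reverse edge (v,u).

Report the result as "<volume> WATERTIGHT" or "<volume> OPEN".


Per-triangle v0·(v1×v2)/6:
  t1: +0.5577
  t2: +0.7434
  t3: +10.0900
  t4: +1.6771
  t5: +16.2295
  t6: +1.6968
  t7: +4.1596
  t8: +1.6541
  t9: +26.8685
  t10: +23.4868
  t11: +0.2993
  t12: -0.0696
  t13: +23.1325
  t14: -9.5733
  t15: +23.9035
  t16: +24.1118
  t17: -0.8820
  t18: +1.2887
  t19: -1.5070
  t20: +0.6724
  t21: -2.4393
  t22: +0.9685
  t23: +23.6527
  t24: +0.4252
  t25: -0.1419
  t26: -0.0348
  t27: +37.0410
  t28: -0.0785
  t29: +0.3906
  t30: +1.4242
  t31: +1.1295
  t32: +35.3664
  t33: +8.0236
  t34: -0.2010
  t35: -1.0075
  t36: -0.0561
  t37: +10.9206
  t38: -0.0471
  t39: +0.0377
  t40: +8.8910
Σ = +272.8046 → |volume| = 272.80

Directed edges: 120 total, each appears once with its reverse present → watertight.

272.80 WATERTIGHT
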